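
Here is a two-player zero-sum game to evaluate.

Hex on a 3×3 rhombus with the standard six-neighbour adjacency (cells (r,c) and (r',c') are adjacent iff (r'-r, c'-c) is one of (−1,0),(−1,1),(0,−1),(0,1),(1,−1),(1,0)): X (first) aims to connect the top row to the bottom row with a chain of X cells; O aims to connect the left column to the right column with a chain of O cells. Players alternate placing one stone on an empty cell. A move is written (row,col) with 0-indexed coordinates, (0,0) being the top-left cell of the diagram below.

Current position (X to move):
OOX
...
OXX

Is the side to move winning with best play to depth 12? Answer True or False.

X winning at [OOX/.../OXX]: True

p1 X@[OOX/.../OXX]: (1,0)[OOX/X../OXX]+1* (1,1)[OOX/.X./OXX]+1 (1,2)[OOX/..X/OXX]+1
p2 O@[OOX/X../OXX]: (1,1)[OOX/XO./OXX]-1* (1,2)[OOX/X.O/OXX]-1
p3 X@[OOX/XO./OXX]: (1,2)[OOX/XOX/OXX]+1*
p4 O@[OOX/XOX/OXX] terminal -1; root [OOX/.../OXX] d12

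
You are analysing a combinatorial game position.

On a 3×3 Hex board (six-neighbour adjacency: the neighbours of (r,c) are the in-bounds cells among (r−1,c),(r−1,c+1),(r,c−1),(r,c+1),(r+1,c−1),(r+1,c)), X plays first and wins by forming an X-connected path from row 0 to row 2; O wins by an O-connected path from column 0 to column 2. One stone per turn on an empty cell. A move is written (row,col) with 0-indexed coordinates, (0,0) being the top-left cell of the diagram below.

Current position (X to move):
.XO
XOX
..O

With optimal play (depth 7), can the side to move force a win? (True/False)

X winning at [.XO/XOX/..O]: True

p1 X@[.XO/XOX/..O]: (0,0)[XXO/XOX/..O]-1 (2,0)[.XO/XOX/X.O]+1* (2,1)[.XO/XOX/.XO]-1
p2 O@[.XO/XOX/X.O] terminal -1; root [.XO/XOX/..O] d7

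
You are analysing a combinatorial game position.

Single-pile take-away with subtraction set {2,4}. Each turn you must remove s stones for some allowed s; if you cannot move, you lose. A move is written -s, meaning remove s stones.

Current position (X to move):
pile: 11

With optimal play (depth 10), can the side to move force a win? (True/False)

X winning at [11]: True

p1 X@[11]: -2[9]-1 -4[7]+1*
p2 O@[7]: -2[5]-1* -4[3]-1
p3 X@[5]: -2[3]-1 -4[1]+1*
p4 O@[1] terminal -1; root [11] d10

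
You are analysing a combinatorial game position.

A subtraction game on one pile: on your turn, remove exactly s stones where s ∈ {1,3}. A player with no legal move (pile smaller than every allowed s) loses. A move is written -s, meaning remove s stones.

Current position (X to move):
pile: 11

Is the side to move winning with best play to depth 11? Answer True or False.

p1 X@[11]: -1[10]+1* -3[8]+1
p2 O@[10]: -1[9]-1* -3[7]-1
p3 X@[9]: -1[8]+1* -3[6]+1
p4 O@[8]: -1[7]-1* -3[5]-1
p5 X@[7]: -1[6]+1* -3[4]+1
p6 O@[6]: -1[5]-1* -3[3]-1
p7 X@[5]: -1[4]+1* -3[2]+1
p8 O@[4]: -1[3]-1* -3[1]-1
p9 X@[3]: -1[2]+1* -3[0]+1
p10 O@[2]: -1[1]-1*
p11 X@[1]: -1[0]+1*
p12 O@[0] terminal -1; root [11] d11

X winning at [11]: True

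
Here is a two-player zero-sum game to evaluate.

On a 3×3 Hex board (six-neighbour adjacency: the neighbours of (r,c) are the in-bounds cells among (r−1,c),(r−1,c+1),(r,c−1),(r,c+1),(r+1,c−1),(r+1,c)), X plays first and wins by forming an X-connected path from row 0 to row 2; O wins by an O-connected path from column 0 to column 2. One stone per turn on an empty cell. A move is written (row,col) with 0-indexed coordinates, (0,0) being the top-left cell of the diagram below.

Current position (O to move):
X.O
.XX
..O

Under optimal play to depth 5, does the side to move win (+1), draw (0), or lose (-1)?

ply 1, O at X.O/.XX/..O | (0,1)=-1→XOO/.XX/..O*; (1,0)=-1→X.O/OXX/..O; (2,0)=-1→X.O/.XX/O.O; (2,1)=-1→X.O/.XX/.OO
ply 2, X at XOO/.XX/..O | (1,0)=+1→XOO/XXX/..O*; (2,0)=-1→XOO/.XX/X.O; (2,1)=-1→XOO/.XX/.XO
ply 3, O at XOO/XXX/..O | (2,0)=-1→XOO/XXX/O.O*; (2,1)=-1→XOO/XXX/.OO
ply 4, X at XOO/XXX/O.O | (2,1)=+1→XOO/XXX/OXO*
ply 5: XOO/XXX/OXO is terminal -1 (O); from X.O/.XX/..O depth 5

value(X.O/.XX/..O, O) = -1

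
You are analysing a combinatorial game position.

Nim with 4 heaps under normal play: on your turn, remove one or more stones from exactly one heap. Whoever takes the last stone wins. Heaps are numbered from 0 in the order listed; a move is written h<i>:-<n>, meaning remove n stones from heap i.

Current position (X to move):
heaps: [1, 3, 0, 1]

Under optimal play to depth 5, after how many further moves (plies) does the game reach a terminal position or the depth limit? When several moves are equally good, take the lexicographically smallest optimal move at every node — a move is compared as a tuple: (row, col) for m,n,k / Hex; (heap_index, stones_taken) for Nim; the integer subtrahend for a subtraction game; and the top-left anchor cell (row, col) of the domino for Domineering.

PV length from [(1,3,0,1)]: 3 plies

[(1,3,0,1)] X move#1: h0:-1:-1/(0,3,0,1), h1:-1:-1/(1,2,0,1), h1:-2:-1/(1,1,0,1), h1:-3:+1/(1,0,0,1)*, h3:-1:-1/(1,3,0,0)
[(1,0,0,1)] O move#2: h0:-1:-1/(0,0,0,1)*, h3:-1:-1/(1,0,0,0)
[(0,0,0,1)] X move#3: h3:-1:+1/(0,0,0,0)*
[(0,0,0,0)] end (terminal -1, O#4); searched (1,3,0,1) to 5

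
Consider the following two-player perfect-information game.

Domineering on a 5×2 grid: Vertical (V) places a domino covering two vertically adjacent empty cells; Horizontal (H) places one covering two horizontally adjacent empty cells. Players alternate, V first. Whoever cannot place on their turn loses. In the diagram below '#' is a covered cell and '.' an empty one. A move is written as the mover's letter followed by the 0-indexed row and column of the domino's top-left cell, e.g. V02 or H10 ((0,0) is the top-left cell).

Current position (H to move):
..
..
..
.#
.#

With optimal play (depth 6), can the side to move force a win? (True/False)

H winning at [../../../.#/.#]: True

[../../../.#/.#] H move#1: H00:-1/##/../../.#/.#, H10:+1/../##/../.#/.#*, H20:-1/../../##/.#/.#
[../##/../.#/.#] V move#2: V20:-1/../##/#./##/.#*, V30:-1/../##/../##/##
[../##/#./##/.#] H move#3: H00:+1/##/##/#./##/.#*
[##/##/#./##/.#] end (terminal -1, V#4); searched ../../../.#/.# to 6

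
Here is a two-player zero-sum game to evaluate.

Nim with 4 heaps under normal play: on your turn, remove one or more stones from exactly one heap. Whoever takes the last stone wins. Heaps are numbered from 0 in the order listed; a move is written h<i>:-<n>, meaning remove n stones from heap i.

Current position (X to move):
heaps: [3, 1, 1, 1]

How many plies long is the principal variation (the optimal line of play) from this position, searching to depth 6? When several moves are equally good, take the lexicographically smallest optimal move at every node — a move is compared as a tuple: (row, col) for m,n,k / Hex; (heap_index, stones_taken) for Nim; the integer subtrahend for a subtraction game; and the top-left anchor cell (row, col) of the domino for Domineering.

PV length from [(3,1,1,1)]: 5 plies

[(3,1,1,1)] X move#1: h0:-1:-1/(2,1,1,1), h0:-2:+1/(1,1,1,1)*, h0:-3:-1/(0,1,1,1), h1:-1:-1/(3,0,1,1), h2:-1:-1/(3,1,0,1), h3:-1:-1/(3,1,1,0)
[(1,1,1,1)] O move#2: h0:-1:-1/(0,1,1,1)*, h1:-1:-1/(1,0,1,1), h2:-1:-1/(1,1,0,1), h3:-1:-1/(1,1,1,0)
[(0,1,1,1)] X move#3: h1:-1:+1/(0,0,1,1)*, h2:-1:+1/(0,1,0,1), h3:-1:+1/(0,1,1,0)
[(0,0,1,1)] O move#4: h2:-1:-1/(0,0,0,1)*, h3:-1:-1/(0,0,1,0)
[(0,0,0,1)] X move#5: h3:-1:+1/(0,0,0,0)*
[(0,0,0,0)] end (terminal -1, O#6); searched (3,1,1,1) to 6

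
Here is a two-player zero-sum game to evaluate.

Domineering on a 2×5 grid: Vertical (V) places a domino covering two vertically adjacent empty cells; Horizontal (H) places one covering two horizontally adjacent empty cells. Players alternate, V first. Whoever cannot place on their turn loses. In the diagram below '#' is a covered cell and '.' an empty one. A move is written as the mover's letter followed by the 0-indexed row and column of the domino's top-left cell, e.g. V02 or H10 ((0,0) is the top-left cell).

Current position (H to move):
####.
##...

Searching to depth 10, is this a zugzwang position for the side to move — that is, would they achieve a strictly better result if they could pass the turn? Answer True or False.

zugzwang(####./##..., H) = False

ply 1, H at ####./##... | H12=-1→####./####.; H13=+1→####./##.##*
ply 2: ####./##.## is terminal -1 (V); from ####./##... depth 10
suppose H passes — search the same position with V to move:
pass> ply 1, V at ####./##... | V04=-1→#####/##..#*
pass> ply 2, H at #####/##..# | H12=+1→#####/#####*
pass> ply 3: #####/##### is terminal -1 (V); from ####./##... depth 10
for H: play +1, pass +1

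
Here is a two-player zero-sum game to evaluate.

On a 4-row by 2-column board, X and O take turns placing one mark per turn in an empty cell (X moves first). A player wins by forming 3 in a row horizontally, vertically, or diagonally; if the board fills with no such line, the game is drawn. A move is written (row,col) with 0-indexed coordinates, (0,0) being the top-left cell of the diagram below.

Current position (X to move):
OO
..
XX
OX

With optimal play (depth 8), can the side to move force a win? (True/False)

[OO/../XX/OX] X move#1: (1,0):+0/OO/X./XX/OX, (1,1):+1/OO/.X/XX/OX*
[OO/.X/XX/OX] end (terminal -1, O#2); searched OO/../XX/OX to 8

X winning at [OO/../XX/OX]: True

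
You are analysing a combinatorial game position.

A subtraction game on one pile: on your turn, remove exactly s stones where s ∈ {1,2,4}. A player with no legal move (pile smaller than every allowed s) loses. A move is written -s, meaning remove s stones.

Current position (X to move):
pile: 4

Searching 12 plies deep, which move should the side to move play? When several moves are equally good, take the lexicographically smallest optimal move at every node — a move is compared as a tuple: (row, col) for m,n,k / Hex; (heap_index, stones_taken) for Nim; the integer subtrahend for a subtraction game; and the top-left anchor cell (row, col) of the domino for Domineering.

X's best at [4]: -1

[4] X move#1: -1:+1/3*, -2:-1/2, -4:+1/0
[3] O move#2: -1:-1/2*, -2:-1/1
[2] X move#3: -1:-1/1, -2:+1/0*
[0] end (terminal -1, O#4); searched 4 to 12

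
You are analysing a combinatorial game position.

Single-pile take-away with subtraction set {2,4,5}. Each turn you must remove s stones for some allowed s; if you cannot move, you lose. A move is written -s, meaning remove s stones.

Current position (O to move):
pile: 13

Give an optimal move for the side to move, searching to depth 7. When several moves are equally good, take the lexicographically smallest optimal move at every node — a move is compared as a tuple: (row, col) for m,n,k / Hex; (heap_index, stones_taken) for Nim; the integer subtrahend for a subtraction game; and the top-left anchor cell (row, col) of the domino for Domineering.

[13] O move#1: -2:-1/11, -4:-1/9, -5:+1/8*
[8] X move#2: -2:-1/6*, -4:-1/4, -5:-1/3
[6] O move#3: -2:-1/4, -4:-1/2, -5:+1/1*
[1] end (terminal -1, X#4); searched 13 to 7

O's best at [13]: -5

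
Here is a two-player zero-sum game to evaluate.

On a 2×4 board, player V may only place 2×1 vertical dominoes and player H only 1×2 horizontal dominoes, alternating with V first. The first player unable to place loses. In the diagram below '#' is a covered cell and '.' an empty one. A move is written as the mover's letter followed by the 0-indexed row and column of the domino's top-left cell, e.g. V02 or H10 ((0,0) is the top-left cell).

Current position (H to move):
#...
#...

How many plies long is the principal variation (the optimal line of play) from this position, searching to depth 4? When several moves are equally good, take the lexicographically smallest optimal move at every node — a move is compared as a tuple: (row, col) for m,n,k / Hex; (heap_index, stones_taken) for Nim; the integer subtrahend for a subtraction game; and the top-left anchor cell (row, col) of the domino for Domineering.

p1 H@[#.../#...]: H01[###./#...]+1* H02[#.##/#...]+1 H11[#.../###.]+1 H12[#.../#.##]+1
p2 V@[###./#...]: V03[####/#..#]-1*
p3 H@[####/#..#]: H11[####/####]+1*
p4 V@[####/####] terminal -1; root [#.../#...] d4

PV length from [#.../#...]: 3 plies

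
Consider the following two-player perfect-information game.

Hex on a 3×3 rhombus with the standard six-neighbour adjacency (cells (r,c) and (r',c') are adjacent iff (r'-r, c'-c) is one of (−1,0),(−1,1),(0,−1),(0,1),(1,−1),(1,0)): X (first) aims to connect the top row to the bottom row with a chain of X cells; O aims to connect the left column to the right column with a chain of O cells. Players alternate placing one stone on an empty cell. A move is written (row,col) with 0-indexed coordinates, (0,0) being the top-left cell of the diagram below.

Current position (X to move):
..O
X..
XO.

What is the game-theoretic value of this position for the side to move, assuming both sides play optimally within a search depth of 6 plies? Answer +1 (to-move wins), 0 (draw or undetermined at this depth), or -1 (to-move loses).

p1 X@[..O/X../XO.]: (0,0)[X.O/X../XO.]+1* (0,1)[.XO/X../XO.]+1 (1,1)[..O/XX./XO.]+1 (1,2)[..O/X.X/XO.]+1 (2,2)[..O/X../XOX]+1
p2 O@[X.O/X../XO.] terminal -1; root [..O/X../XO.] d6

value(..O/X../XO., X) = +1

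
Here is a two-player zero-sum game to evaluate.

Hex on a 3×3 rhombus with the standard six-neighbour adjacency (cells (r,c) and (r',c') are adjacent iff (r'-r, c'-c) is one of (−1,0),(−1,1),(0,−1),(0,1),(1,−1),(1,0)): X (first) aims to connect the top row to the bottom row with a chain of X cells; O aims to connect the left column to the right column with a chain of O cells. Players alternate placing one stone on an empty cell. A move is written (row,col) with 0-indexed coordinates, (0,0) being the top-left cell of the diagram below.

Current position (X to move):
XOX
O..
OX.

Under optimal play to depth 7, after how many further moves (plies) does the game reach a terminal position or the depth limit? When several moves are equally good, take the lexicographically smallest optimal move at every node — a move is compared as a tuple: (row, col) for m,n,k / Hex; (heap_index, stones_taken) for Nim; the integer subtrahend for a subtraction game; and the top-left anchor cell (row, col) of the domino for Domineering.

ply 1, X at XOX/O../OX. | (1,1)=+1→XOX/OX./OX.*; (1,2)=+1→XOX/O.X/OX.; (2,2)=+1→XOX/O../OXX
ply 2: XOX/OX./OX. is terminal -1 (O); from XOX/O../OX. depth 7

PV length from [XOX/O../OX.]: 1 ply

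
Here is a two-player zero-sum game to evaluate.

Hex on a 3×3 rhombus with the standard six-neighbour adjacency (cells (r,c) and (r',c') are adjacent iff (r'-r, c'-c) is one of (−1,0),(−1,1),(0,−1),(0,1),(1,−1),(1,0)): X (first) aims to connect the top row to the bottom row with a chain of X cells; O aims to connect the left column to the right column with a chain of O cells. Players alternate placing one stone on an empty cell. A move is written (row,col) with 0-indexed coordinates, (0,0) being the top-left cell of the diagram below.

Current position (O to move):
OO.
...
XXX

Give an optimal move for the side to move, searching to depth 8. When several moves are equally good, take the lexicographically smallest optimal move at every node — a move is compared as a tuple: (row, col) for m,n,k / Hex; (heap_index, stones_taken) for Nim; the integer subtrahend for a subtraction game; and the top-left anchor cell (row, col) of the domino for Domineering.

O's best at [OO./.../XXX]: (0,2)

ply 1, O at OO./.../XXX | (0,2)=+1→OOO/.../XXX*; (1,0)=-1→OO./O../XXX; (1,1)=+1→OO./.O./XXX; (1,2)=+1→OO./..O/XXX
ply 2: OOO/.../XXX is terminal -1 (X); from OO./.../XXX depth 8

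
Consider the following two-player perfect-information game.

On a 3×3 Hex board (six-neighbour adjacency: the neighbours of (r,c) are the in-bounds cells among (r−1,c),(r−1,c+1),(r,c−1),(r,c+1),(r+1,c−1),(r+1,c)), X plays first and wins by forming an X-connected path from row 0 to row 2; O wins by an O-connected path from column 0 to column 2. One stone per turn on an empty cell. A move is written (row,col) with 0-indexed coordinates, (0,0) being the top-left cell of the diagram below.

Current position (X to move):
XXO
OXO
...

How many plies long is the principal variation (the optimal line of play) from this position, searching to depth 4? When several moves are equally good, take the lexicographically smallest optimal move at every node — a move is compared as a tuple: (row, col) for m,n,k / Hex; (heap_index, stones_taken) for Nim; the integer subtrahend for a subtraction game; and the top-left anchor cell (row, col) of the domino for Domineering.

PV length from [XXO/OXO/...]: 1 ply

p1 X@[XXO/OXO/...]: (2,0)[XXO/OXO/X..]+1* (2,1)[XXO/OXO/.X.]+1 (2,2)[XXO/OXO/..X]+1
p2 O@[XXO/OXO/X..] terminal -1; root [XXO/OXO/...] d4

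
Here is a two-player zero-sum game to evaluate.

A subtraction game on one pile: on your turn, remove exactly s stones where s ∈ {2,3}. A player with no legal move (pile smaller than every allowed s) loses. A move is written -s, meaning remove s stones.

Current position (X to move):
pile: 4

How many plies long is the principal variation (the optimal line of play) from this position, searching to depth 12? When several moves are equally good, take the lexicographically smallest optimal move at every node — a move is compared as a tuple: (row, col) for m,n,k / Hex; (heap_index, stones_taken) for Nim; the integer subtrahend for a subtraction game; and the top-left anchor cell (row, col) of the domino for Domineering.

p1 X@[4]: -2[2]-1 -3[1]+1*
p2 O@[1] terminal -1; root [4] d12

PV length from [4]: 1 ply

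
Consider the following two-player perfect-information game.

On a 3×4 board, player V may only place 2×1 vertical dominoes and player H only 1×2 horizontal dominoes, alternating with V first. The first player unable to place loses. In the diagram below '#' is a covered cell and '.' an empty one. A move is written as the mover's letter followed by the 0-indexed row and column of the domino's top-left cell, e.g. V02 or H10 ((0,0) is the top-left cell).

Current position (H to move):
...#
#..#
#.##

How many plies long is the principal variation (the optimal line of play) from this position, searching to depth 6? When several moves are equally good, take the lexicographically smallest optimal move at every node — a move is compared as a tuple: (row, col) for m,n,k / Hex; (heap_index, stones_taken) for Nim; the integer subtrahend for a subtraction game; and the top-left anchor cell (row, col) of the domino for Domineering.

PV length from [...#/#..#/#.##]: 1 ply

[...#/#..#/#.##] H move#1: H00:-1/##.#/#..#/#.##, H01:-1/.###/#..#/#.##, H11:+1/...#/####/#.##*
[...#/####/#.##] end (terminal -1, V#2); searched ...#/#..#/#.## to 6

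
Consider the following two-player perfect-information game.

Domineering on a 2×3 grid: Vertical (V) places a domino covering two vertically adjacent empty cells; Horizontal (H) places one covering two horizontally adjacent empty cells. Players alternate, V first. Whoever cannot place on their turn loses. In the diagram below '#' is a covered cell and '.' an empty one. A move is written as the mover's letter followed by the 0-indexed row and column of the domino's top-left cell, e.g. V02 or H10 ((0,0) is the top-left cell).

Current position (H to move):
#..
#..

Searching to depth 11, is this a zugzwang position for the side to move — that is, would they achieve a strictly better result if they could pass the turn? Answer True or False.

zugzwang(#../#.., H) = False

p1 H@[#../#..]: H01[###/#..]+1* H11[#../###]+1
p2 V@[###/#..] terminal -1; root [#../#..] d11
if H skipped the turn, V would face:
~ p1 V@[#../#..]: V01[##./##.]+1* V02[#.#/#.#]+1
~ p2 H@[##./##.] terminal -1; root [#../#..] d11
compare (H): move=+1 vs pass=-1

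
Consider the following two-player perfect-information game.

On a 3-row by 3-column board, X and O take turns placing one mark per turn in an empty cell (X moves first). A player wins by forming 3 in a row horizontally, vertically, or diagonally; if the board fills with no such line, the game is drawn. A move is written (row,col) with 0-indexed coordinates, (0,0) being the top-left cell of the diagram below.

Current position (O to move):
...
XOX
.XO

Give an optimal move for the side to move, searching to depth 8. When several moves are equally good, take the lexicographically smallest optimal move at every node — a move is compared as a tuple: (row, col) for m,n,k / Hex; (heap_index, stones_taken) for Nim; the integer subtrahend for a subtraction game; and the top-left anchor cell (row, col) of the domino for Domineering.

[.../XOX/.XO] O move#1: (0,0):+1/O../XOX/.XO*, (0,1):+0/.O./XOX/.XO, (0,2):+1/..O/XOX/.XO, (2,0):+1/.../XOX/OXO
[O../XOX/.XO] end (terminal -1, X#2); searched .../XOX/.XO to 8

O's best at [.../XOX/.XO]: (0,0)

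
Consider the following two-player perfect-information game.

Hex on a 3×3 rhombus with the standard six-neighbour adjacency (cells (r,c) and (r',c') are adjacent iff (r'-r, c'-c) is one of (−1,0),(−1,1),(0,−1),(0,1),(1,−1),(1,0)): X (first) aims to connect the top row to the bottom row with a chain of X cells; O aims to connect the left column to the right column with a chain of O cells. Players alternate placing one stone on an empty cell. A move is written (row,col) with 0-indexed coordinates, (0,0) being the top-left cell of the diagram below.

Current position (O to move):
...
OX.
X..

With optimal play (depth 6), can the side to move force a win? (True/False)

ply 1, O at .../OX./X.. | (0,0)=-1→O../OX./X..*; (0,1)=-1→.O./OX./X..; (0,2)=-1→..O/OX./X..; (1,2)=-1→.../OXO/X..; (2,1)=-1→.../OX./XO.; (2,2)=-1→.../OX./X.O
ply 2, X at O../OX./X.. | (0,1)=+1→OX./OX./X..*; (0,2)=+1→O.X/OX./X..; (1,2)=+1→O../OXX/X..; (2,1)=+1→O../OX./XX.; (2,2)=+1→O../OX./X.X
ply 3: OX./OX./X.. is terminal -1 (O); from .../OX./X.. depth 6

O winning at [.../OX./X..]: False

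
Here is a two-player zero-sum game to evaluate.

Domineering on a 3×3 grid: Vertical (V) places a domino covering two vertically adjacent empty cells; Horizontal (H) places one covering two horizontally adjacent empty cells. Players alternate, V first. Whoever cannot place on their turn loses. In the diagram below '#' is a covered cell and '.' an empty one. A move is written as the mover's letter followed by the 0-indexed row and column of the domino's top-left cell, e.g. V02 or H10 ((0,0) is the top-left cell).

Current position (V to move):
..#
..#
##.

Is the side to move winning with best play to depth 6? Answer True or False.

V winning at [..#/..#/##.]: True

p1 V@[..#/..#/##.]: V00[#.#/#.#/##.]+1* V01[.##/.##/##.]+1
p2 H@[#.#/#.#/##.] terminal -1; root [..#/..#/##.] d6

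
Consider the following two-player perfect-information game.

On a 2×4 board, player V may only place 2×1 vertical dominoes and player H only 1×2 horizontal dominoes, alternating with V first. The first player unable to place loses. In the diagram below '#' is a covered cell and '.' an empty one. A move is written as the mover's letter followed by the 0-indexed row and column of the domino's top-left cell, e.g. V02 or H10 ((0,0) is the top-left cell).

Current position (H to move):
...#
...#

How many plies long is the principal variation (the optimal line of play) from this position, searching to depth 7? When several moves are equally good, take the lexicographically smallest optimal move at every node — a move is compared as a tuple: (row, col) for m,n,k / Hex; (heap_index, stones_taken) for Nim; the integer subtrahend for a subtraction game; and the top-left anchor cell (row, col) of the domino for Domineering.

PV length from [...#/...#]: 3 plies

ply 1, H at ...#/...# | H00=+1→##.#/...#*; H01=+1→.###/...#; H10=+1→...#/##.#; H11=+1→...#/.###
ply 2, V at ##.#/...# | V02=-1→####/..##*
ply 3, H at ####/..## | H10=+1→####/####*
ply 4: ####/#### is terminal -1 (V); from ...#/...# depth 7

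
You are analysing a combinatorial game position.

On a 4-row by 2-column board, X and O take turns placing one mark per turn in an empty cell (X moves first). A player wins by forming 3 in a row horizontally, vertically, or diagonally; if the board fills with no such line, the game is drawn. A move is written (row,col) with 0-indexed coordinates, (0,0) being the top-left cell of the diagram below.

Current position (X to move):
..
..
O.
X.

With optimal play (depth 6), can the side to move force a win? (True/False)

X winning at [../../O./X.]: False

[../../O./X.] X move#1: (0,0):+0/X./../O./X.*, (0,1):+0/.X/../O./X., (1,0):+0/../X./O./X., (1,1):+0/../.X/O./X., (2,1):+0/../../OX/X., (3,1):+0/../../O./XX
[X./../O./X.] O move#2: (0,1):+0/XO/../O./X.*, (1,0):+0/X./O./O./X., (1,1):+0/X./.O/O./X., (2,1):+0/X./../OO/X., (3,1):+0/X./../O./XO
[XO/../O./X.] X move#3: (1,0):+0/XO/X./O./X.*, (1,1):+0/XO/.X/O./X., (2,1):+0/XO/../OX/X., (3,1):+0/XO/../O./XX
[XO/X./O./X.] O move#4: (1,1):+0/XO/XO/O./X.*, (2,1):+0/XO/X./OO/X., (3,1):+0/XO/X./O./XO
[XO/XO/O./X.] X move#5: (2,1):+0/XO/XO/OX/X.*, (3,1):-1/XO/XO/O./XX
[XO/XO/OX/X.] O move#6: (3,1):+0/XO/XO/OX/XO*
[XO/XO/OX/XO] end (terminal +0, X#7); searched ../../O./X. to 6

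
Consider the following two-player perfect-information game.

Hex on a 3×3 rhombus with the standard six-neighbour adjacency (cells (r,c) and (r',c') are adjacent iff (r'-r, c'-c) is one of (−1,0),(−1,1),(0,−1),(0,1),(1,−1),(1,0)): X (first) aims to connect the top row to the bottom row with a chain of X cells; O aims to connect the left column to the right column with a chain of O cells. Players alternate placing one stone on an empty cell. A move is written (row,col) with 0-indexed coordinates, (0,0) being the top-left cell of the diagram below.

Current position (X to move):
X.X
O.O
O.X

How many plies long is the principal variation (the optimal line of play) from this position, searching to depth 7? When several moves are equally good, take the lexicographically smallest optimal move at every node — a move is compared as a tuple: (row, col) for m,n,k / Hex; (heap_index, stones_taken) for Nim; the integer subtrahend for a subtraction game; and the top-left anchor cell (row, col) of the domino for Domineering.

PV length from [X.X/O.O/O.X]: 2 plies

ply 1, X at X.X/O.O/O.X | (0,1)=-1→XXX/O.O/O.X*; (1,1)=-1→X.X/OXO/O.X; (2,1)=-1→X.X/O.O/OXX
ply 2, O at XXX/O.O/O.X | (1,1)=+1→XXX/OOO/O.X*; (2,1)=+1→XXX/O.O/OOX
ply 3: XXX/OOO/O.X is terminal -1 (X); from X.X/O.O/O.X depth 7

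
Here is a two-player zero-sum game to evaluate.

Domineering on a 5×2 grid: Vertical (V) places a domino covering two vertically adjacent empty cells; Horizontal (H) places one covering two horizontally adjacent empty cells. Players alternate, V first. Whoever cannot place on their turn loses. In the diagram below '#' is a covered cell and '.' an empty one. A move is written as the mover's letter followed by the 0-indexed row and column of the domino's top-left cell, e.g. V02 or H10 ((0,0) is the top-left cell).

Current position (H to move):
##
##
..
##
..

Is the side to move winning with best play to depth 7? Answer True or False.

[##/##/../##/..] H move#1: H20:+1/##/##/##/##/..*, H40:+1/##/##/../##/##
[##/##/##/##/..] end (terminal -1, V#2); searched ##/##/../##/.. to 7

H winning at [##/##/../##/..]: True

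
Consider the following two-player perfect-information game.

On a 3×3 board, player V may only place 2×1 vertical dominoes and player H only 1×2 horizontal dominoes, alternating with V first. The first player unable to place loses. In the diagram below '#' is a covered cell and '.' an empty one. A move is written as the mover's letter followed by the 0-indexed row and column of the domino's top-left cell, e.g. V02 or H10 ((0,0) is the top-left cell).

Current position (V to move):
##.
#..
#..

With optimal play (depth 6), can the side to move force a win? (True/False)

[##./#../#..] V move#1: V02:-1/###/#.#/#.., V11:+1/##./##./##.*, V12:+1/##./#.#/#.#
[##./##./##.] end (terminal -1, H#2); searched ##./#../#.. to 6

V winning at [##./#../#..]: True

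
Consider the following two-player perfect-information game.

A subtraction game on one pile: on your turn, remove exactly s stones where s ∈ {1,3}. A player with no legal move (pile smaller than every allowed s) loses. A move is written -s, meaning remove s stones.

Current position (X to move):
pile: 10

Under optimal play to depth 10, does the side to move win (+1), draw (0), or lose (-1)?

[10] X move#1: -1:-1/9*, -3:-1/7
[9] O move#2: -1:+1/8*, -3:+1/6
[8] X move#3: -1:-1/7*, -3:-1/5
[7] O move#4: -1:+1/6*, -3:+1/4
[6] X move#5: -1:-1/5*, -3:-1/3
[5] O move#6: -1:+1/4*, -3:+1/2
[4] X move#7: -1:-1/3*, -3:-1/1
[3] O move#8: -1:+1/2*, -3:+1/0
[2] X move#9: -1:-1/1*
[1] O move#10: -1:+1/0*
[0] end (terminal -1, X#11); searched 10 to 10

value(10, X) = -1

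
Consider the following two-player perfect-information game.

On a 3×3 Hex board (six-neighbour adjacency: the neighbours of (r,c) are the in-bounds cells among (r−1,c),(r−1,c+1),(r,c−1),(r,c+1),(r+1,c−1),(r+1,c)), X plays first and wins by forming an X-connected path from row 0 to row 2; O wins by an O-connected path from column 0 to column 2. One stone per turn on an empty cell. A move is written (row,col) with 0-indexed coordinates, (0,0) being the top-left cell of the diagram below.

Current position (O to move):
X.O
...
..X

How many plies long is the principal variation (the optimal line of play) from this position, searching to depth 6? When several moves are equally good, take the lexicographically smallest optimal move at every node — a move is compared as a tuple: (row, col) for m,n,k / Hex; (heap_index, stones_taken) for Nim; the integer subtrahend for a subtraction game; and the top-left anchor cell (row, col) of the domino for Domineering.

[X.O/.../..X] O move#1: (0,1):-1/XOO/.../..X, (1,0):+1/X.O/O../..X*, (1,1):+1/X.O/.O./..X, (1,2):-1/X.O/..O/..X, (2,0):-1/X.O/.../O.X, (2,1):-1/X.O/.../.OX
[X.O/O../..X] X move#2: (0,1):-1/XXO/O../..X*, (1,1):-1/X.O/OX./..X, (1,2):-1/X.O/O.X/..X, (2,0):-1/X.O/O../X.X, (2,1):-1/X.O/O../.XX
[XXO/O../..X] O move#3: (1,1):+1/XXO/OO./..X*, (1,2):-1/XXO/O.O/..X, (2,0):-1/XXO/O../O.X, (2,1):-1/XXO/O../.OX
[XXO/OO./..X] end (terminal -1, X#4); searched X.O/.../..X to 6

PV length from [X.O/.../..X]: 3 plies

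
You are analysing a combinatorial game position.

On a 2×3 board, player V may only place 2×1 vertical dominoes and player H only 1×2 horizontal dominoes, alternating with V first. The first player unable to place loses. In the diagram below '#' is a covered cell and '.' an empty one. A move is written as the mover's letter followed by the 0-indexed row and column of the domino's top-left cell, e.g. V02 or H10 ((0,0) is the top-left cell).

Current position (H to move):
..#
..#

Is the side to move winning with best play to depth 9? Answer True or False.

p1 H@[..#/..#]: H00[###/..#]+1* H10[..#/###]+1
p2 V@[###/..#] terminal -1; root [..#/..#] d9

H winning at [..#/..#]: True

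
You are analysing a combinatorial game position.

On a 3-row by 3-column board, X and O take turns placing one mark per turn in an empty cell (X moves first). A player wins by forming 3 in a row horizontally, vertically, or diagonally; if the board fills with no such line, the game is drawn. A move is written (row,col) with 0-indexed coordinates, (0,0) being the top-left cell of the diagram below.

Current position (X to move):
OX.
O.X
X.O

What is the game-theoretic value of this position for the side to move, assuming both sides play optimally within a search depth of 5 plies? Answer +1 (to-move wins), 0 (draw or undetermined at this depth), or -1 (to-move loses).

value(OX./O.X/X.O, X) = +1

[OX./O.X/X.O] X move#1: (0,2):-1/OXX/O.X/X.O, (1,1):+1/OX./OXX/X.O*, (2,1):-1/OX./O.X/XXO
[OX./OXX/X.O] O move#2: (0,2):-1/OXO/OXX/X.O*, (2,1):-1/OX./OXX/XOO
[OXO/OXX/X.O] X move#3: (2,1):+1/OXO/OXX/XXO*
[OXO/OXX/XXO] end (terminal -1, O#4); searched OX./O.X/X.O to 5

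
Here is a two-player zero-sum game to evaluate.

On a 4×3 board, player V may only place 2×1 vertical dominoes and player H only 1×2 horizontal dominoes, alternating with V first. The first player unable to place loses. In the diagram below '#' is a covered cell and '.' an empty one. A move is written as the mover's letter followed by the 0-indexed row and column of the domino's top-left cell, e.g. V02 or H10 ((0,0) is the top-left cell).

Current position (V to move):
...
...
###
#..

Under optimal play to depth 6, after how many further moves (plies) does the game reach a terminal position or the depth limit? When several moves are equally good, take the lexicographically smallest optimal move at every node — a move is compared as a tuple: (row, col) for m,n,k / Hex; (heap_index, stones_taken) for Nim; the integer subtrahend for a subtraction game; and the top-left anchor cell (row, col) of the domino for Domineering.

PV length from [.../.../###/#..]: 3 plies

ply 1, V at .../.../###/#.. | V00=-1→#../#../###/#..; V01=+1→.#./.#./###/#..*; V02=-1→..#/..#/###/#..
ply 2, H at .#./.#./###/#.. | H31=-1→.#./.#./###/###*
ply 3, V at .#./.#./###/### | V00=+1→##./##./###/###*; V02=+1→.##/.##/###/###
ply 4: ##./##./###/### is terminal -1 (H); from .../.../###/#.. depth 6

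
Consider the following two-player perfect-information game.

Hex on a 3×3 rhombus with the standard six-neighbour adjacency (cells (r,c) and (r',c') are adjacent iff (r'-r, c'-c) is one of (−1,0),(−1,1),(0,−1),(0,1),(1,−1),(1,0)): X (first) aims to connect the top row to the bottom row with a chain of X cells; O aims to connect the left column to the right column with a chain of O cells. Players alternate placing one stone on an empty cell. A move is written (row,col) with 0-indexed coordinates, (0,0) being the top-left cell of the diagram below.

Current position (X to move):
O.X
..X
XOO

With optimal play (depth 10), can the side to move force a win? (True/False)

p1 X@[O.X/..X/XOO]: (0,1)[OXX/..X/XOO]+1* (1,0)[O.X/X.X/XOO]+1 (1,1)[O.X/.XX/XOO]+1
p2 O@[OXX/..X/XOO]: (1,0)[OXX/O.X/XOO]-1* (1,1)[OXX/.OX/XOO]-1
p3 X@[OXX/O.X/XOO]: (1,1)[OXX/OXX/XOO]+1*
p4 O@[OXX/OXX/XOO] terminal -1; root [O.X/..X/XOO] d10

X winning at [O.X/..X/XOO]: True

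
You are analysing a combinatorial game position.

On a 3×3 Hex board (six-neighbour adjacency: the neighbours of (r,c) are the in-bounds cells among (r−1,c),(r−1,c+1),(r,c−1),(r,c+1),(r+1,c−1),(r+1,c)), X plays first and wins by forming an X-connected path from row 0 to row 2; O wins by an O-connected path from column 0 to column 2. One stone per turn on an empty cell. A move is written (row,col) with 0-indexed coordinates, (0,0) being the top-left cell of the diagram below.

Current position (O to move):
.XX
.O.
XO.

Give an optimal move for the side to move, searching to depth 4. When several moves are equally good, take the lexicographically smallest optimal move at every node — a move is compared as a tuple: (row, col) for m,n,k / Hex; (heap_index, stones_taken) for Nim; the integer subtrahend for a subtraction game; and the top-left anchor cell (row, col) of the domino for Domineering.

ply 1, O at .XX/.O./XO. | (0,0)=-1→OXX/.O./XO.; (1,0)=+1→.XX/OO./XO.*; (1,2)=-1→.XX/.OO/XO.; (2,2)=-1→.XX/.O./XOO
ply 2, X at .XX/OO./XO. | (0,0)=-1→XXX/OO./XO.*; (1,2)=-1→.XX/OOX/XO.; (2,2)=-1→.XX/OO./XOX
ply 3, O at XXX/OO./XO. | (1,2)=+1→XXX/OOO/XO.*; (2,2)=+1→XXX/OO./XOO
ply 4: XXX/OOO/XO. is terminal -1 (X); from .XX/.O./XO. depth 4

O's best at [.XX/.O./XO.]: (1,0)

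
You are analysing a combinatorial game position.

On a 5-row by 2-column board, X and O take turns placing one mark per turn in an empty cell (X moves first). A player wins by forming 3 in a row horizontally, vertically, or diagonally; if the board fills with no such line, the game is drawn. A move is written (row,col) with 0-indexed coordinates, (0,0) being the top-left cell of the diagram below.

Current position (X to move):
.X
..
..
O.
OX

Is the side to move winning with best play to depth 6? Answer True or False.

p1 X@[.X/../../O./OX]: (0,0)[XX/../../O./OX]-1 (1,0)[.X/X./../O./OX]-1 (1,1)[.X/.X/../O./OX]-1 (2,0)[.X/../X./O./OX]+0* (2,1)[.X/../.X/O./OX]-1 (3,1)[.X/../../OX/OX]-1
p2 O@[.X/../X./O./OX]: (0,0)[OX/../X./O./OX]-1 (1,0)[.X/O./X./O./OX]-1 (1,1)[.X/.O/X./O./OX]+0* (2,1)[.X/../XO/O./OX]+0 (3,1)[.X/../X./OO/OX]+0
p3 X@[.X/.O/X./O./OX]: (0,0)[XX/.O/X./O./OX]+0* (1,0)[.X/XO/X./O./OX]+0 (2,1)[.X/.O/XX/O./OX]+0 (3,1)[.X/.O/X./OX/OX]+0
p4 O@[XX/.O/X./O./OX]: (1,0)[XX/OO/X./O./OX]+0* (2,1)[XX/.O/XO/O./OX]-1 (3,1)[XX/.O/X./OO/OX]-1
p5 X@[XX/OO/X./O./OX]: (2,1)[XX/OO/XX/O./OX]+0* (3,1)[XX/OO/X./OX/OX]+0
p6 O@[XX/OO/XX/O./OX]: (3,1)[XX/OO/XX/OO/OX]+0*
p7 X@[XX/OO/XX/OO/OX] terminal +0; root [.X/../../O./OX] d6

X winning at [.X/../../O./OX]: False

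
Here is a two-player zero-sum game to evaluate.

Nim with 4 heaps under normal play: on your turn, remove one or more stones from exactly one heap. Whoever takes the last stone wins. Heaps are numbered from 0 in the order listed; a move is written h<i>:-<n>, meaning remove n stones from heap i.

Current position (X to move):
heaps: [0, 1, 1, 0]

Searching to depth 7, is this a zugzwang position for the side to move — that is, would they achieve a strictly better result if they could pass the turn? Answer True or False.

[(0,1,1,0)] X move#1: h1:-1:-1/(0,0,1,0)*, h2:-1:-1/(0,1,0,0)
[(0,0,1,0)] O move#2: h2:-1:+1/(0,0,0,0)*
[(0,0,0,0)] end (terminal -1, X#3); searched (0,1,1,0) to 7
suppose X passes — search the same position with O to move:
pass> [(0,1,1,0)] O move#1: h1:-1:-1/(0,0,1,0)*, h2:-1:-1/(0,1,0,0)
pass> [(0,0,1,0)] X move#2: h2:-1:+1/(0,0,0,0)*
pass> [(0,0,0,0)] end (terminal -1, O#3); searched (0,1,1,0) to 7
for X: play -1, pass +1

zugzwang((0,1,1,0), X) = True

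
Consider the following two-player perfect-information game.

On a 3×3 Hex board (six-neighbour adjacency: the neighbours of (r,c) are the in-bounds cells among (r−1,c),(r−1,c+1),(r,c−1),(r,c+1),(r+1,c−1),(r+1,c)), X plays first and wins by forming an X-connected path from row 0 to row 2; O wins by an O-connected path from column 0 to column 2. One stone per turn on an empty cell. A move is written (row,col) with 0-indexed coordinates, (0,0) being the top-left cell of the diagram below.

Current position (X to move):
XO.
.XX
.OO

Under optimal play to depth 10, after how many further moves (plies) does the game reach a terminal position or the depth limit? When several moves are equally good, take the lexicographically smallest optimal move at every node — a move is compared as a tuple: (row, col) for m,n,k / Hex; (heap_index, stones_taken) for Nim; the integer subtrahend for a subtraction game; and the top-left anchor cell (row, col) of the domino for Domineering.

ply 1, X at XO./.XX/.OO | (0,2)=-1→XOX/.XX/.OO; (1,0)=-1→XO./XXX/.OO; (2,0)=+1→XO./.XX/XOO*
ply 2, O at XO./.XX/XOO | (0,2)=-1→XOO/.XX/XOO*; (1,0)=-1→XO./OXX/XOO
ply 3, X at XOO/.XX/XOO | (1,0)=+1→XOO/XXX/XOO*
ply 4: XOO/XXX/XOO is terminal -1 (O); from XO./.XX/.OO depth 10

PV length from [XO./.XX/.OO]: 3 plies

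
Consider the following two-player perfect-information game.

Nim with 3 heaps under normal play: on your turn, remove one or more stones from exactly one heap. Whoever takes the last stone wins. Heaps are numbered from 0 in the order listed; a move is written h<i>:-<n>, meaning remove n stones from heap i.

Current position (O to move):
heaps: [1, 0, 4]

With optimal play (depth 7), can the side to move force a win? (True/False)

p1 O@[(1,0,4)]: h0:-1[(0,0,4)]-1 h2:-1[(1,0,3)]-1 h2:-2[(1,0,2)]-1 h2:-3[(1,0,1)]+1* h2:-4[(1,0,0)]-1
p2 X@[(1,0,1)]: h0:-1[(0,0,1)]-1* h2:-1[(1,0,0)]-1
p3 O@[(0,0,1)]: h2:-1[(0,0,0)]+1*
p4 X@[(0,0,0)] terminal -1; root [(1,0,4)] d7

O winning at [(1,0,4)]: True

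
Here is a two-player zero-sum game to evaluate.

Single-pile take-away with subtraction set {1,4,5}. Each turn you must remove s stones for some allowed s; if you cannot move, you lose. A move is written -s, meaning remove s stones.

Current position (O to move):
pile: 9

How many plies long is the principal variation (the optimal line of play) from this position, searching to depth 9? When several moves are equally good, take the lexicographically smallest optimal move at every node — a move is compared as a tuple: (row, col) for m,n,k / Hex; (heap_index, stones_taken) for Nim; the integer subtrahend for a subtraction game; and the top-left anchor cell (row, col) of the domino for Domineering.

PV length from [9]: 5 plies

ply 1, O at 9 | -1=+1→8*; -4=-1→5; -5=-1→4
ply 2, X at 8 | -1=-1→7*; -4=-1→4; -5=-1→3
ply 3, O at 7 | -1=-1→6; -4=-1→3; -5=+1→2*
ply 4, X at 2 | -1=-1→1*
ply 5, O at 1 | -1=+1→0*
ply 6: 0 is terminal -1 (X); from 9 depth 9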